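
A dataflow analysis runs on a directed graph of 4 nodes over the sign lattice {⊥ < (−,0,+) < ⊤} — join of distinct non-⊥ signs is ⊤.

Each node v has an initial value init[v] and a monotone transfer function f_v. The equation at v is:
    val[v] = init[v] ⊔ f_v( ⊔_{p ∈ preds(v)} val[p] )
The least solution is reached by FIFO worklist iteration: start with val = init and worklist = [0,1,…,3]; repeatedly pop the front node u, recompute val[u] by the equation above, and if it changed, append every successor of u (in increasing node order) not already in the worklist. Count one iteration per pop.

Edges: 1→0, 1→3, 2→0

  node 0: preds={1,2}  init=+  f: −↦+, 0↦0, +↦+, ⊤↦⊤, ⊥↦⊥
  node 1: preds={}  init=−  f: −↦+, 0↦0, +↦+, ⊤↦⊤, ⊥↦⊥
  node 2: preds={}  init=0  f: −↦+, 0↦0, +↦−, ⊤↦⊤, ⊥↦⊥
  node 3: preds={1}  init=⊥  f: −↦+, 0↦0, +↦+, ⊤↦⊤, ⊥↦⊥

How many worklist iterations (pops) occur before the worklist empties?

4

Trace (4 dequeues):
  [1] u=0 | in ⊤ | out ⊤ | prev + | push {}
  [2] u=1 | in ⊥ | out − | ==
  [3] u=2 | in ⊥ | out 0 | ==
  [4] u=3 | in − | out + | prev ⊥ | push {}

Converged values:
  [0] ⊤
  [1] −
  [2] 0
  [3] +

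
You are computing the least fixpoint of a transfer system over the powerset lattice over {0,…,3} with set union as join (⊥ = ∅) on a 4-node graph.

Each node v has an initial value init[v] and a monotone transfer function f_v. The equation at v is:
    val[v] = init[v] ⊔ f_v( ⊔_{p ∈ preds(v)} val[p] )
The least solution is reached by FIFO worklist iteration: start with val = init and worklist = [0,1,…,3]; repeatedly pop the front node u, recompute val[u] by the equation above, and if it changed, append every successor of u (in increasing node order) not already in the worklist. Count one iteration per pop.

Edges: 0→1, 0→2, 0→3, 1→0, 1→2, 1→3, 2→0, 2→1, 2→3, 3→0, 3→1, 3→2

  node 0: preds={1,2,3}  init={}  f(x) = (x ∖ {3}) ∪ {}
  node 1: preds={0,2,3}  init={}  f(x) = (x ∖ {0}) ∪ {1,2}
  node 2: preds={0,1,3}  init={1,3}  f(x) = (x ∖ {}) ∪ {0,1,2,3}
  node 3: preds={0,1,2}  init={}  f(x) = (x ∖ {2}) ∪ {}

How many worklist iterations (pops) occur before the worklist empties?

Trace (8 dequeues):
  [1] u=0 | in {1,3} | out {1} | prev {} | push {}
  [2] u=1 | in {1,3} | out {1,2,3} | prev {} | push {0}
  [3] u=2 | in {1,2,3} | out {0,1,2,3} | prev {1,3} | push {1}
  [4] u=3 | in {0,1,2,3} | out {0,1,3} | prev {} | push {2}
  [5] u=0 | in {0,1,2,3} | out {0,1,2} | prev {1} | push {3}
  [6] u=1 | in {0,1,2,3} | out {1,2,3} | ==
  [7] u=2 | in {0,1,2,3} | out {0,1,2,3} | ==
  [8] u=3 | in {0,1,2,3} | out {0,1,3} | ==

Converged values:
  [0] {0,1,2}
  [1] {1,2,3}
  [2] {0,1,2,3}
  [3] {0,1,3}

8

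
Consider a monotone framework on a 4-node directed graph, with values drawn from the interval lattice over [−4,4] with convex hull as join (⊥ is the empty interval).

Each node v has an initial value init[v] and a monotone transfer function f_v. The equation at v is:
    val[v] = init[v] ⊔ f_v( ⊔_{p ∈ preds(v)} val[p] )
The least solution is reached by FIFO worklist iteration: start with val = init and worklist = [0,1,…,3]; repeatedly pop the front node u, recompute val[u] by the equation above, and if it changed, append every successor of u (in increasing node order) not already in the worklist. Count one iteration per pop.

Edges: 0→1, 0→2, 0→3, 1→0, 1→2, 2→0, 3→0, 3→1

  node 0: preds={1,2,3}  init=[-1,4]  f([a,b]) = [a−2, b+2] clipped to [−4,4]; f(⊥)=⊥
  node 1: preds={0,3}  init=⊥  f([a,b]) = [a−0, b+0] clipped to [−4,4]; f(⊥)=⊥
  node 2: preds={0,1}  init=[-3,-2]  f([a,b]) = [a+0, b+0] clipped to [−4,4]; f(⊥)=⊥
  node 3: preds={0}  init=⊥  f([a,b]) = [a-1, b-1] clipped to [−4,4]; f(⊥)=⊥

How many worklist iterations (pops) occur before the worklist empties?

Worklist (6 pops):
  #1 pop 0: in=[-3,-2] → [-4,4] (was [-1,4]); enqueue []
  #2 pop 1: in=[-4,4] → [-4,4] (was ⊥); enqueue [0]
  #3 pop 2: in=[-4,4] → [-4,4] (was [-3,-2]); enqueue []
  #4 pop 3: in=[-4,4] → [-4,3] (was ⊥); enqueue [1]
  #5 pop 0: in=[-4,4] → [-4,4] (no change)
  #6 pop 1: in=[-4,4] → [-4,4] (no change)

Fixpoint:
  val[0] = [-4,4]
  val[1] = [-4,4]
  val[2] = [-4,4]
  val[3] = [-4,3]

6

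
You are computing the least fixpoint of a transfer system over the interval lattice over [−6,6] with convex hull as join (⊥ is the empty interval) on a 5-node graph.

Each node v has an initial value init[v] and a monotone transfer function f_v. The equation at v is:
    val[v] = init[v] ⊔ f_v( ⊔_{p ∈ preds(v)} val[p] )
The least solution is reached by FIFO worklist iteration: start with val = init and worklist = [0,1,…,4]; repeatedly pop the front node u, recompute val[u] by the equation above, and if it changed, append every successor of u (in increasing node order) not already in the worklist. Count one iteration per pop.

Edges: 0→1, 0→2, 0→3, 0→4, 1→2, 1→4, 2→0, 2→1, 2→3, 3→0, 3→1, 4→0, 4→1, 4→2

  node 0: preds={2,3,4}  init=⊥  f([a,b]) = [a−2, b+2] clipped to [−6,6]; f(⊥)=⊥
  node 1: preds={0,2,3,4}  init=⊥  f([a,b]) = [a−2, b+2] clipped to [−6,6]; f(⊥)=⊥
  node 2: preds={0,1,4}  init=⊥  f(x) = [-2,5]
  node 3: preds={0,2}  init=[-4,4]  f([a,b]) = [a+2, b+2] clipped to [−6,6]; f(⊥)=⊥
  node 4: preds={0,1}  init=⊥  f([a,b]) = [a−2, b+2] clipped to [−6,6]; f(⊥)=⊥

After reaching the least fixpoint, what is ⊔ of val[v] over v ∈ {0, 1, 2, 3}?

Worklist (8 pops):
  #1 pop 0: in=[-4,4] → [-6,6] (was ⊥); enqueue []
  #2 pop 1: in=[-6,6] → [-6,6] (was ⊥); enqueue []
  #3 pop 2: in=[-6,6] → [-2,5] (was ⊥); enqueue [0,1]
  #4 pop 3: in=[-6,6] → [-4,6] (was [-4,4]); enqueue []
  #5 pop 4: in=[-6,6] → [-6,6] (was ⊥); enqueue [2]
  #6 pop 0: in=[-6,6] → [-6,6] (no change)
  #7 pop 1: in=[-6,6] → [-6,6] (no change)
  #8 pop 2: in=[-6,6] → [-2,5] (no change)

Fixpoint:
  val[0] = [-6,6]
  val[1] = [-6,6]
  val[2] = [-2,5]
  val[3] = [-4,6]
  val[4] = [-6,6]

[-6,6]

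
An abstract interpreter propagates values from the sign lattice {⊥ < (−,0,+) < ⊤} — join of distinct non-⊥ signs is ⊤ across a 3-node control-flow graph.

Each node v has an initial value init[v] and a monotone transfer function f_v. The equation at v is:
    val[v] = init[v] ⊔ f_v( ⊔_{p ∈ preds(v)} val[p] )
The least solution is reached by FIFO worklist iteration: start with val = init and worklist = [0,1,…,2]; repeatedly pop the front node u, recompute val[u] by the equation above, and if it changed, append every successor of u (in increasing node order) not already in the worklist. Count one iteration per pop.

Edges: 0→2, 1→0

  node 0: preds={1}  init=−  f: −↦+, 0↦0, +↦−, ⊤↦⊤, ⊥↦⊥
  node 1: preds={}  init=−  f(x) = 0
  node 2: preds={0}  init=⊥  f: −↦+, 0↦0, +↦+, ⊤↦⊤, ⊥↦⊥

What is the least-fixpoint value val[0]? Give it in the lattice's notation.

⊤

Worklist (4 pops):
  #1 pop 0: in=− → ⊤ (was −); enqueue []
  #2 pop 1: in=⊥ → ⊤ (was −); enqueue [0]
  #3 pop 2: in=⊤ → ⊤ (was ⊥); enqueue []
  #4 pop 0: in=⊤ → ⊤ (no change)

Fixpoint:
  val[0] = ⊤
  val[1] = ⊤
  val[2] = ⊤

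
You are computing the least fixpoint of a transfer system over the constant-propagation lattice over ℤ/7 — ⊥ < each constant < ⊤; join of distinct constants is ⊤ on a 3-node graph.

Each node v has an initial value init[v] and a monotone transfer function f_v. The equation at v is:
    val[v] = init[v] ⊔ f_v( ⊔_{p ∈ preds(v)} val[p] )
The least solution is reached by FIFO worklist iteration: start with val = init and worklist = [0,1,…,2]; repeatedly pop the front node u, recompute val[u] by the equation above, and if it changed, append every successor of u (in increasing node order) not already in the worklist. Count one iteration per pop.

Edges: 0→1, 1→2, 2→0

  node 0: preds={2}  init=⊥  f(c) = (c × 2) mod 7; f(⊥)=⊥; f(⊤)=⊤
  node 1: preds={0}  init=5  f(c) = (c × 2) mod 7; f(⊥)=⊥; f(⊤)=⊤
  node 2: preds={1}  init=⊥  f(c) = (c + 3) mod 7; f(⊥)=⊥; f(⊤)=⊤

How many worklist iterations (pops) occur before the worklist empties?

8

Worklist (8 pops):
  #1 pop 0: in=⊥ → ⊥ (no change)
  #2 pop 1: in=⊥ → 5 (no change)
  #3 pop 2: in=5 → 1 (was ⊥); enqueue [0]
  #4 pop 0: in=1 → 2 (was ⊥); enqueue [1]
  #5 pop 1: in=2 → ⊤ (was 5); enqueue [2]
  #6 pop 2: in=⊤ → ⊤ (was 1); enqueue [0]
  #7 pop 0: in=⊤ → ⊤ (was 2); enqueue [1]
  #8 pop 1: in=⊤ → ⊤ (no change)

Fixpoint:
  val[0] = ⊤
  val[1] = ⊤
  val[2] = ⊤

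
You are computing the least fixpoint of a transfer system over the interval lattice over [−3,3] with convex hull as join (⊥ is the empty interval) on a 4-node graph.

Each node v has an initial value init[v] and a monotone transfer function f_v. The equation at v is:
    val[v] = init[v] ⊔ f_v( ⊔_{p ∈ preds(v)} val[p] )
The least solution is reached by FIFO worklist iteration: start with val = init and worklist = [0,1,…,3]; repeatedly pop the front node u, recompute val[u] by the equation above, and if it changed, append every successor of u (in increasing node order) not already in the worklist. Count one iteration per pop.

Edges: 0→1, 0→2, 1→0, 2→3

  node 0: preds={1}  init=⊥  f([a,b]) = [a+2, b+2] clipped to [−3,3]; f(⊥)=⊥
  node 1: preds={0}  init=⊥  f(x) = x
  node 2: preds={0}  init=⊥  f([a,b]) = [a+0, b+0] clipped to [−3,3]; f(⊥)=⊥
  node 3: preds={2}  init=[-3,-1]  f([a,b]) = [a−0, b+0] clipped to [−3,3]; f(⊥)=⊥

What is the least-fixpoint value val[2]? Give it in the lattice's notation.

⊥

Trace (4 dequeues):
  [1] u=0 | in ⊥ | out ⊥ | ==
  [2] u=1 | in ⊥ | out ⊥ | ==
  [3] u=2 | in ⊥ | out ⊥ | ==
  [4] u=3 | in ⊥ | out [-3,-1] | ==

Converged values:
  [0] ⊥
  [1] ⊥
  [2] ⊥
  [3] [-3,-1]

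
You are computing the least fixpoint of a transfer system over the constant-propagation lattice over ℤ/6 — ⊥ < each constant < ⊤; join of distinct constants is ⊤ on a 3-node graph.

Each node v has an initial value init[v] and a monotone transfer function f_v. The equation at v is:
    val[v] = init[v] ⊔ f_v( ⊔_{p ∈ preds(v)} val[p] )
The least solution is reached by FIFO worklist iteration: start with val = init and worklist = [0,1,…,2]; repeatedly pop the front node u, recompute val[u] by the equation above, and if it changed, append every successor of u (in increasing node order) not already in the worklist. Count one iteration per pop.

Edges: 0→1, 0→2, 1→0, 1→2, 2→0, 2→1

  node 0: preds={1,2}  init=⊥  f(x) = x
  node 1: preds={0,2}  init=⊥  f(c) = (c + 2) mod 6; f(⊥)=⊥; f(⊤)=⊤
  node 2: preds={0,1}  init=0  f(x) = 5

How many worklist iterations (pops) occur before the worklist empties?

7

Worklist (7 pops):
  #1 pop 0: in=0 → 0 (was ⊥); enqueue []
  #2 pop 1: in=0 → 2 (was ⊥); enqueue [0]
  #3 pop 2: in=⊤ → ⊤ (was 0); enqueue [1]
  #4 pop 0: in=⊤ → ⊤ (was 0); enqueue [2]
  #5 pop 1: in=⊤ → ⊤ (was 2); enqueue [0]
  #6 pop 2: in=⊤ → ⊤ (no change)
  #7 pop 0: in=⊤ → ⊤ (no change)

Fixpoint:
  val[0] = ⊤
  val[1] = ⊤
  val[2] = ⊤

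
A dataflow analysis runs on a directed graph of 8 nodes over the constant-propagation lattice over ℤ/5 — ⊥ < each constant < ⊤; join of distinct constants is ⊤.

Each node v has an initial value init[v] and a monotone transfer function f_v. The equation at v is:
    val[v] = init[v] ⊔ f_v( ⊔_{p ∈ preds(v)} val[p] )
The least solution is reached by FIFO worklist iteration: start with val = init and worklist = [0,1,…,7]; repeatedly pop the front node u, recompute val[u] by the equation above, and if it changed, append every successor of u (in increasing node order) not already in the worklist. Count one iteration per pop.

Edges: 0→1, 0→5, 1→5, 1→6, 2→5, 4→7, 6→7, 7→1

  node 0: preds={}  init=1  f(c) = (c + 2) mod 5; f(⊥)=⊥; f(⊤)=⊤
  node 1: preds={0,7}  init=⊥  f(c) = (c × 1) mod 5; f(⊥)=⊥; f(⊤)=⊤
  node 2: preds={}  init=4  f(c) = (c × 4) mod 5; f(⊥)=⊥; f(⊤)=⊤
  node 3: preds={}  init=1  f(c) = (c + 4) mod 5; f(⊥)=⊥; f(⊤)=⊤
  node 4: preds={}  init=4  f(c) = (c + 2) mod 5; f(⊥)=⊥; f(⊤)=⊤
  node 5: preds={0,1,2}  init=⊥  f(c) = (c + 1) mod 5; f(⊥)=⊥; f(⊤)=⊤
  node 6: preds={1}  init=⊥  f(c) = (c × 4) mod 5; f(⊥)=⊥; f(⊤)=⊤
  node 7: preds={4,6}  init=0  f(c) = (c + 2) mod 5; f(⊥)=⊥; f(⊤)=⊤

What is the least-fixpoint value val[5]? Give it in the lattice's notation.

⊤

Iteration log — 9 steps:
  step 1. node 0  ⊔preds=⊥  new=1  stable
  step 2. node 1  ⊔preds=⊤  new=⊤  old=⊥  +wl: 
  step 3. node 2  ⊔preds=⊥  new=4  stable
  step 4. node 3  ⊔preds=⊥  new=1  stable
  step 5. node 4  ⊔preds=⊥  new=4  stable
  step 6. node 5  ⊔preds=⊤  new=⊤  old=⊥  +wl: 
  step 7. node 6  ⊔preds=⊤  new=⊤  old=⊥  +wl: 
  step 8. node 7  ⊔preds=⊤  new=⊤  old=0  +wl: 1
  step 9. node 1  ⊔preds=⊤  new=⊤  stable

Least fixpoint reached:
  node 0: 1
  node 1: ⊤
  node 2: 4
  node 3: 1
  node 4: 4
  node 5: ⊤
  node 6: ⊤
  node 7: ⊤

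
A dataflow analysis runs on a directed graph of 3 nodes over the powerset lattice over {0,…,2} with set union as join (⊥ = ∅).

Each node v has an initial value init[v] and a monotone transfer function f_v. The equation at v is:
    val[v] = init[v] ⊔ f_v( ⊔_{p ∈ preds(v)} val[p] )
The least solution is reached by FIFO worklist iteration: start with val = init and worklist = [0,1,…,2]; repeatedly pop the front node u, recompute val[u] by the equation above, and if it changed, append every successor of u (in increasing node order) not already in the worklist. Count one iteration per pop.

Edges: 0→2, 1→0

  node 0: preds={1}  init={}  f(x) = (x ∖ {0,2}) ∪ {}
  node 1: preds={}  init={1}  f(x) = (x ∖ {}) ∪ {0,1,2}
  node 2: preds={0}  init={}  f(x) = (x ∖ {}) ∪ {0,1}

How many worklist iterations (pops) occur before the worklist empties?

4

Worklist (4 pops):
  #1 pop 0: in={1} → {1} (was {}); enqueue []
  #2 pop 1: in={} → {0,1,2} (was {1}); enqueue [0]
  #3 pop 2: in={1} → {0,1} (was {}); enqueue []
  #4 pop 0: in={0,1,2} → {1} (no change)

Fixpoint:
  val[0] = {1}
  val[1] = {0,1,2}
  val[2] = {0,1}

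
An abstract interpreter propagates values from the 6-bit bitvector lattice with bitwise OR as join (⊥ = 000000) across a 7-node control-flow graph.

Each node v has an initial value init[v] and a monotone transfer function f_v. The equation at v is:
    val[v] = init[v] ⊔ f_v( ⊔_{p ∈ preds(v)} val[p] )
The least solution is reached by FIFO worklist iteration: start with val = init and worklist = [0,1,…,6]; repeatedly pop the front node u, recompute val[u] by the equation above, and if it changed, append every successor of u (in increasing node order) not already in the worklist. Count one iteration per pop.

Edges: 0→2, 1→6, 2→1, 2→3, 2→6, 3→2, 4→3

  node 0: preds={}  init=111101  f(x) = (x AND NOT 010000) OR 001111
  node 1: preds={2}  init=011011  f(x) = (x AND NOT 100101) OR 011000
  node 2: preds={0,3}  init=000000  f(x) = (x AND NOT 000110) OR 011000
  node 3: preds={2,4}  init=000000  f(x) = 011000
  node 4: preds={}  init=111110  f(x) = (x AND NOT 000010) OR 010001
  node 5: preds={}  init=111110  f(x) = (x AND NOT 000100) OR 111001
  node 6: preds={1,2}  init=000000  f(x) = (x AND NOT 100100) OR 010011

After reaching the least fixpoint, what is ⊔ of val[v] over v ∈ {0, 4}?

Iteration log — 10 steps:
  step 1. node 0  ⊔preds=000000  new=111111  old=111101  +wl: 
  step 2. node 1  ⊔preds=000000  new=011011  stable
  step 3. node 2  ⊔preds=111111  new=111001  old=000000  +wl: 1
  step 4. node 3  ⊔preds=111111  new=011000  old=000000  +wl: 2
  step 5. node 4  ⊔preds=000000  new=111111  old=111110  +wl: 3
  step 6. node 5  ⊔preds=000000  new=111111  old=111110  +wl: 
  step 7. node 6  ⊔preds=111011  new=011011  old=000000  +wl: 
  step 8. node 1  ⊔preds=111001  new=011011  stable
  step 9. node 2  ⊔preds=111111  new=111001  stable
  step 10. node 3  ⊔preds=111111  new=011000  stable

Least fixpoint reached:
  node 0: 111111
  node 1: 011011
  node 2: 111001
  node 3: 011000
  node 4: 111111
  node 5: 111111
  node 6: 011011

111111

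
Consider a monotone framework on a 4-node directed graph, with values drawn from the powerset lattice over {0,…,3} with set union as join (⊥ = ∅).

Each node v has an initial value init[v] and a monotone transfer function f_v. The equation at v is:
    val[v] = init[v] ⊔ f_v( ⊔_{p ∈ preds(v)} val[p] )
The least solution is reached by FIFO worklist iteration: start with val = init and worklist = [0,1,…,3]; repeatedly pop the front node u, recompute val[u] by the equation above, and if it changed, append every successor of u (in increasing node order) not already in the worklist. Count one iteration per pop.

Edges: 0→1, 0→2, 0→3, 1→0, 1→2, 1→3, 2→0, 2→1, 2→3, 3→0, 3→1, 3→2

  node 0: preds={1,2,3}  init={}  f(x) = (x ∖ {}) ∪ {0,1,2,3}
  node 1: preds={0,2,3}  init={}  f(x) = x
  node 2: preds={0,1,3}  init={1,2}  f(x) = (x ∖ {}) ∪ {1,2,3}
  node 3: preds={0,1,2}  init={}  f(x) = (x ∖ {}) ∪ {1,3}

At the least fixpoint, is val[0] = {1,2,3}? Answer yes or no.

no

Trace (7 dequeues):
  [1] u=0 | in {1,2} | out {0,1,2,3} | prev {} | push {}
  [2] u=1 | in {0,1,2,3} | out {0,1,2,3} | prev {} | push {0}
  [3] u=2 | in {0,1,2,3} | out {0,1,2,3} | prev {1,2} | push {1}
  [4] u=3 | in {0,1,2,3} | out {0,1,2,3} | prev {} | push {2}
  [5] u=0 | in {0,1,2,3} | out {0,1,2,3} | ==
  [6] u=1 | in {0,1,2,3} | out {0,1,2,3} | ==
  [7] u=2 | in {0,1,2,3} | out {0,1,2,3} | ==

Converged values:
  [0] {0,1,2,3}
  [1] {0,1,2,3}
  [2] {0,1,2,3}
  [3] {0,1,2,3}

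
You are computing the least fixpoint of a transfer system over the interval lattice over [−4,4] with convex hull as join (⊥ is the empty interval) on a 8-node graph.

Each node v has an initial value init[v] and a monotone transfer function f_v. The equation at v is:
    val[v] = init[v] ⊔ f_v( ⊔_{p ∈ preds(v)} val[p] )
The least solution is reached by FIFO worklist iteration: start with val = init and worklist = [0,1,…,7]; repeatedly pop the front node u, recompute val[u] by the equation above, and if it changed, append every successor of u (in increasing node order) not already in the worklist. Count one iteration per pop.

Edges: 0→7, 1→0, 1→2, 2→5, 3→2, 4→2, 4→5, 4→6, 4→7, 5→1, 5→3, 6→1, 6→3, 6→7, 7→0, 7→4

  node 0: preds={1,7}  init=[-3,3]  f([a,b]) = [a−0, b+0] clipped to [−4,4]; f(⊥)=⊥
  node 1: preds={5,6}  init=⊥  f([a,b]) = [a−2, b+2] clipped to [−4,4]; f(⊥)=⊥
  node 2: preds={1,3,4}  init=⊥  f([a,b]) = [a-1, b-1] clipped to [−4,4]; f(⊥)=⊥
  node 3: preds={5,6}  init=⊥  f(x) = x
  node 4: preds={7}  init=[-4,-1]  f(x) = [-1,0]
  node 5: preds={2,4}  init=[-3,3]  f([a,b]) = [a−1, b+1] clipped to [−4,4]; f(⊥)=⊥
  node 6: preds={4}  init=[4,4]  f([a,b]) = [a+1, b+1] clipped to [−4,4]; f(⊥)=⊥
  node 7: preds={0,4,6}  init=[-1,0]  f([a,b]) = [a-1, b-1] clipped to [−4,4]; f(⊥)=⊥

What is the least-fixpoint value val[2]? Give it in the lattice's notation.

Worklist (15 pops):
  #1 pop 0: in=[-1,0] → [-3,3] (no change)
  #2 pop 1: in=[-3,4] → [-4,4] (was ⊥); enqueue [0]
  #3 pop 2: in=[-4,4] → [-4,3] (was ⊥); enqueue []
  #4 pop 3: in=[-3,4] → [-3,4] (was ⊥); enqueue [2]
  #5 pop 4: in=[-1,0] → [-4,0] (was [-4,-1]); enqueue []
  #6 pop 5: in=[-4,3] → [-4,4] (was [-3,3]); enqueue [1,3]
  #7 pop 6: in=[-4,0] → [-3,4] (was [4,4]); enqueue []
  #8 pop 7: in=[-4,4] → [-4,3] (was [-1,0]); enqueue [4]
  #9 pop 0: in=[-4,4] → [-4,4] (was [-3,3]); enqueue [7]
  #10 pop 2: in=[-4,4] → [-4,3] (no change)
  #11 pop 1: in=[-4,4] → [-4,4] (no change)
  #12 pop 3: in=[-4,4] → [-4,4] (was [-3,4]); enqueue [2]
  #13 pop 4: in=[-4,3] → [-4,0] (no change)
  #14 pop 7: in=[-4,4] → [-4,3] (no change)
  #15 pop 2: in=[-4,4] → [-4,3] (no change)

Fixpoint:
  val[0] = [-4,4]
  val[1] = [-4,4]
  val[2] = [-4,3]
  val[3] = [-4,4]
  val[4] = [-4,0]
  val[5] = [-4,4]
  val[6] = [-3,4]
  val[7] = [-4,3]

[-4,3]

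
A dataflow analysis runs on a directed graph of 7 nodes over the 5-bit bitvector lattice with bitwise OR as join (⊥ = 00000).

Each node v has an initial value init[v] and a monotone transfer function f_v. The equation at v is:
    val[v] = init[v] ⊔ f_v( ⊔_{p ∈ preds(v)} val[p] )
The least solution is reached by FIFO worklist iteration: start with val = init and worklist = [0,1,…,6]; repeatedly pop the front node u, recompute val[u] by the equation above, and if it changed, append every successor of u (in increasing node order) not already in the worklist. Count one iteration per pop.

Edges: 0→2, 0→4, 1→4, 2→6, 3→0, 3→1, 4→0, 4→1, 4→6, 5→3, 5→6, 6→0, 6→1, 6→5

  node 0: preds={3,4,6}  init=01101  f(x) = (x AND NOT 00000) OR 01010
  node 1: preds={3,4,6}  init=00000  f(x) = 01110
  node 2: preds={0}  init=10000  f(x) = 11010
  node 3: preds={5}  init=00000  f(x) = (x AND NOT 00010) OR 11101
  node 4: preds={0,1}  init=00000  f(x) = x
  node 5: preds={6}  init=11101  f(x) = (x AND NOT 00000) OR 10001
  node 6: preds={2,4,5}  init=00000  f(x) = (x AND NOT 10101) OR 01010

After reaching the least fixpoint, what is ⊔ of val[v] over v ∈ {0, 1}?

11111

Iteration log — 16 steps:
  step 1. node 0  ⊔preds=00000  new=01111  old=01101  +wl: 
  step 2. node 1  ⊔preds=00000  new=01110  old=00000  +wl: 
  step 3. node 2  ⊔preds=01111  new=11010  old=10000  +wl: 
  step 4. node 3  ⊔preds=11101  new=11101  old=00000  +wl: 0,1
  step 5. node 4  ⊔preds=01111  new=01111  old=00000  +wl: 
  step 6. node 5  ⊔preds=00000  new=11101  stable
  step 7. node 6  ⊔preds=11111  new=01010  old=00000  +wl: 5
  step 8. node 0  ⊔preds=11111  new=11111  old=01111  +wl: 2,4
  step 9. node 1  ⊔preds=11111  new=01110  stable
  step 10. node 5  ⊔preds=01010  new=11111  old=11101  +wl: 3,6
  step 11. node 2  ⊔preds=11111  new=11010  stable
  step 12. node 4  ⊔preds=11111  new=11111  old=01111  +wl: 0,1
  step 13. node 3  ⊔preds=11111  new=11101  stable
  step 14. node 6  ⊔preds=11111  new=01010  stable
  step 15. node 0  ⊔preds=11111  new=11111  stable
  step 16. node 1  ⊔preds=11111  new=01110  stable

Least fixpoint reached:
  node 0: 11111
  node 1: 01110
  node 2: 11010
  node 3: 11101
  node 4: 11111
  node 5: 11111
  node 6: 01010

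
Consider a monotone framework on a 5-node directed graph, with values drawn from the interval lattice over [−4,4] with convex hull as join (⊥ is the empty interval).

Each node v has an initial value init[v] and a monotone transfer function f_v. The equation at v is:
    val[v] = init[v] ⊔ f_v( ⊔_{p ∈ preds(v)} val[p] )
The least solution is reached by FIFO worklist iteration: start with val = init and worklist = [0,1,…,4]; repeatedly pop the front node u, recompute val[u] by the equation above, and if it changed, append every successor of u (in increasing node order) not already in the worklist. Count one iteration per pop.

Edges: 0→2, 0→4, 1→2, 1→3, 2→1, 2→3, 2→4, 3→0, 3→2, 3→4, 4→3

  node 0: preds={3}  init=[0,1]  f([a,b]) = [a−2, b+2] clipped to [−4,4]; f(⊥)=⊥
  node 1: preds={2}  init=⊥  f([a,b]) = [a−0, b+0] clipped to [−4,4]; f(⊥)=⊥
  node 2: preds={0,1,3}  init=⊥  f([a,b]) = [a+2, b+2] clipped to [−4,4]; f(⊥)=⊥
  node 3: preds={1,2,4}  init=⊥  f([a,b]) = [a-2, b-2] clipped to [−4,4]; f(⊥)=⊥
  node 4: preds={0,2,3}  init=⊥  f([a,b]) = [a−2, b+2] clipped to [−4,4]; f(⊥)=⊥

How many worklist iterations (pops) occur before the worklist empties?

Trace (18 dequeues):
  [1] u=0 | in ⊥ | out [0,1] | ==
  [2] u=1 | in ⊥ | out ⊥ | ==
  [3] u=2 | in [0,1] | out [2,3] | prev ⊥ | push {1}
  [4] u=3 | in [2,3] | out [0,1] | prev ⊥ | push {0,2}
  [5] u=4 | in [0,3] | out [-2,4] | prev ⊥ | push {3}
  [6] u=1 | in [2,3] | out [2,3] | prev ⊥ | push {}
  [7] u=0 | in [0,1] | out [-2,3] | prev [0,1] | push {4}
  [8] u=2 | in [-2,3] | out [0,4] | prev [2,3] | push {1}
  [9] u=3 | in [-2,4] | out [-4,2] | prev [0,1] | push {0,2}
  [10] u=4 | in [-4,4] | out [-4,4] | prev [-2,4] | push {3}
  [11] u=1 | in [0,4] | out [0,4] | prev [2,3] | push {}
  [12] u=0 | in [-4,2] | out [-4,4] | prev [-2,3] | push {4}
  [13] u=2 | in [-4,4] | out [-2,4] | prev [0,4] | push {1}
  [14] u=3 | in [-4,4] | out [-4,2] | ==
  [15] u=4 | in [-4,4] | out [-4,4] | ==
  [16] u=1 | in [-2,4] | out [-2,4] | prev [0,4] | push {2,3}
  [17] u=2 | in [-4,4] | out [-2,4] | ==
  [18] u=3 | in [-4,4] | out [-4,2] | ==

Converged values:
  [0] [-4,4]
  [1] [-2,4]
  [2] [-2,4]
  [3] [-4,2]
  [4] [-4,4]

18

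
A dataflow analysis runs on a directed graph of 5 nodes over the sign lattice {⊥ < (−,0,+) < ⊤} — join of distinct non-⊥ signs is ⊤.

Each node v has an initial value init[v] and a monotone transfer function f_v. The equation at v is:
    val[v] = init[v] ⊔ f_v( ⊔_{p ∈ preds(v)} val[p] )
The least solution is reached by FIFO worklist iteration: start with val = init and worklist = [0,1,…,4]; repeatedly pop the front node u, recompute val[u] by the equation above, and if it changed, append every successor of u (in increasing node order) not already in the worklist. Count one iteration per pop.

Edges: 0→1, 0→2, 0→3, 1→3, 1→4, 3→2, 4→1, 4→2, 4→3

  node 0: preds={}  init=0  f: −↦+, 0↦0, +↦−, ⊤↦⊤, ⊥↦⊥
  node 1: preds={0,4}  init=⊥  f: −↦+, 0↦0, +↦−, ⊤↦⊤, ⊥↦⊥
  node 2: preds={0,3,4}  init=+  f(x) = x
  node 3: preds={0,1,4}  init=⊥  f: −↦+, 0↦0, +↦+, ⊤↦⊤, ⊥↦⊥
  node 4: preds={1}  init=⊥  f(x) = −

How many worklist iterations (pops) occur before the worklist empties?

Trace (10 dequeues):
  [1] u=0 | in ⊥ | out 0 | ==
  [2] u=1 | in 0 | out 0 | prev ⊥ | push {}
  [3] u=2 | in 0 | out ⊤ | prev + | push {}
  [4] u=3 | in 0 | out 0 | prev ⊥ | push {2}
  [5] u=4 | in 0 | out − | prev ⊥ | push {1,3}
  [6] u=2 | in ⊤ | out ⊤ | ==
  [7] u=1 | in ⊤ | out ⊤ | prev 0 | push {4}
  [8] u=3 | in ⊤ | out ⊤ | prev 0 | push {2}
  [9] u=4 | in ⊤ | out − | ==
  [10] u=2 | in ⊤ | out ⊤ | ==

Converged values:
  [0] 0
  [1] ⊤
  [2] ⊤
  [3] ⊤
  [4] −

10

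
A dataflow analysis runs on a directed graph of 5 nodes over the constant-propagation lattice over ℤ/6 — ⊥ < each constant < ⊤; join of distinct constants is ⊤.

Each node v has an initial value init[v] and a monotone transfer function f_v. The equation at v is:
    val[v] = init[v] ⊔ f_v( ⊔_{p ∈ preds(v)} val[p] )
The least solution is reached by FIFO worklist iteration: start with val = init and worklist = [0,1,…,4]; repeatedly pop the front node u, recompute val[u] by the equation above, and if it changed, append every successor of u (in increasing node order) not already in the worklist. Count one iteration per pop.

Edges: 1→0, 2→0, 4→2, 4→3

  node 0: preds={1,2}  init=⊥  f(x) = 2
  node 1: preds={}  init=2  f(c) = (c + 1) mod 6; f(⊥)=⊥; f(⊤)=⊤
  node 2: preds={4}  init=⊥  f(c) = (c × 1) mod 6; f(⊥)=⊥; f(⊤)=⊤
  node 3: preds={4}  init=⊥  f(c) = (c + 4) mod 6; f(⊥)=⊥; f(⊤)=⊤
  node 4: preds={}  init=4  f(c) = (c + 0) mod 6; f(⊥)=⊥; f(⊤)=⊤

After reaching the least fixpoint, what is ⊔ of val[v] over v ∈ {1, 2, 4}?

Worklist (6 pops):
  #1 pop 0: in=2 → 2 (was ⊥); enqueue []
  #2 pop 1: in=⊥ → 2 (no change)
  #3 pop 2: in=4 → 4 (was ⊥); enqueue [0]
  #4 pop 3: in=4 → 2 (was ⊥); enqueue []
  #5 pop 4: in=⊥ → 4 (no change)
  #6 pop 0: in=⊤ → 2 (no change)

Fixpoint:
  val[0] = 2
  val[1] = 2
  val[2] = 4
  val[3] = 2
  val[4] = 4

⊤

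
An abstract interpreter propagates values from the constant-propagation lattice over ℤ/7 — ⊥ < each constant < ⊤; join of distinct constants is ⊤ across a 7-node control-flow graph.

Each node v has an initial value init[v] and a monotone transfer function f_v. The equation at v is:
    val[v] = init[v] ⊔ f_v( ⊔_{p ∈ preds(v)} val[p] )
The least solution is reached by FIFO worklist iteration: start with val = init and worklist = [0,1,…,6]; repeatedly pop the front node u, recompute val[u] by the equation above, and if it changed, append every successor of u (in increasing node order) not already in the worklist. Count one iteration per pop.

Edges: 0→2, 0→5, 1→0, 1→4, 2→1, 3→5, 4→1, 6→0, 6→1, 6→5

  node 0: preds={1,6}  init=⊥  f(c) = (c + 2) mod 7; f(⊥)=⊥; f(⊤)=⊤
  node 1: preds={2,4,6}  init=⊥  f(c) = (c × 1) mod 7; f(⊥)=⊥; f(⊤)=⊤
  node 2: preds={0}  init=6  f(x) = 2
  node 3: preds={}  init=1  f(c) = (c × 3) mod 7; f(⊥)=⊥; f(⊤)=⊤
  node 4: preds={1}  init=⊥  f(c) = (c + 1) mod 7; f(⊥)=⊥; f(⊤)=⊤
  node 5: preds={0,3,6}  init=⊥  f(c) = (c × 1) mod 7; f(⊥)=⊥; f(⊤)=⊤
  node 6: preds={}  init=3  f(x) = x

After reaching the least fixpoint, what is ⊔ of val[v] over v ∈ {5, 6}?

⊤

Worklist (11 pops):
  #1 pop 0: in=3 → 5 (was ⊥); enqueue []
  #2 pop 1: in=⊤ → ⊤ (was ⊥); enqueue [0]
  #3 pop 2: in=5 → ⊤ (was 6); enqueue [1]
  #4 pop 3: in=⊥ → 1 (no change)
  #5 pop 4: in=⊤ → ⊤ (was ⊥); enqueue []
  #6 pop 5: in=⊤ → ⊤ (was ⊥); enqueue []
  #7 pop 6: in=⊥ → 3 (no change)
  #8 pop 0: in=⊤ → ⊤ (was 5); enqueue [2,5]
  #9 pop 1: in=⊤ → ⊤ (no change)
  #10 pop 2: in=⊤ → ⊤ (no change)
  #11 pop 5: in=⊤ → ⊤ (no change)

Fixpoint:
  val[0] = ⊤
  val[1] = ⊤
  val[2] = ⊤
  val[3] = 1
  val[4] = ⊤
  val[5] = ⊤
  val[6] = 3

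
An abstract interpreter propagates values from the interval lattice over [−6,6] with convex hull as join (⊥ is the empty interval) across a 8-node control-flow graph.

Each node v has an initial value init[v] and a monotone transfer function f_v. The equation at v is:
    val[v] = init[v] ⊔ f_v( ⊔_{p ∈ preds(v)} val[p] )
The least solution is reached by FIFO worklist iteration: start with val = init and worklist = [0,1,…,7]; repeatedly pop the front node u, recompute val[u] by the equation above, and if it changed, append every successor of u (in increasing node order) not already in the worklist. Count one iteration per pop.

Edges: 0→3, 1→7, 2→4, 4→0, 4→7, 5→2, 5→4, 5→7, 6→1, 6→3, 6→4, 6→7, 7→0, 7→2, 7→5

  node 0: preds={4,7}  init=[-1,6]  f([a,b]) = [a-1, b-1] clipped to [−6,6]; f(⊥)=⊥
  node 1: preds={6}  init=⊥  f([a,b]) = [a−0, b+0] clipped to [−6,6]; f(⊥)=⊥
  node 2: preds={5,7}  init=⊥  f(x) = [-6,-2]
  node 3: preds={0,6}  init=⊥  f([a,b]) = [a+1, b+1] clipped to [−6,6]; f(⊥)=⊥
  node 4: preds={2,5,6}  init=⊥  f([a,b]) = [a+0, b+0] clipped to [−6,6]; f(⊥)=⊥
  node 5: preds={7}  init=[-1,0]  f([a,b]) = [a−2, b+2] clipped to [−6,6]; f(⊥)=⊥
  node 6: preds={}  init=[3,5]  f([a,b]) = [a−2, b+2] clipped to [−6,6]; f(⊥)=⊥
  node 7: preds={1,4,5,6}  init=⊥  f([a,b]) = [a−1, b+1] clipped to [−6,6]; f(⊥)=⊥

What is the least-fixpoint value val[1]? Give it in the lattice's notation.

[3,5]

Trace (16 dequeues):
  [1] u=0 | in ⊥ | out [-1,6] | ==
  [2] u=1 | in [3,5] | out [3,5] | prev ⊥ | push {}
  [3] u=2 | in [-1,0] | out [-6,-2] | prev ⊥ | push {}
  [4] u=3 | in [-1,6] | out [0,6] | prev ⊥ | push {}
  [5] u=4 | in [-6,5] | out [-6,5] | prev ⊥ | push {0}
  [6] u=5 | in ⊥ | out [-1,0] | ==
  [7] u=6 | in ⊥ | out [3,5] | ==
  [8] u=7 | in [-6,5] | out [-6,6] | prev ⊥ | push {2,5}
  [9] u=0 | in [-6,6] | out [-6,6] | prev [-1,6] | push {3}
  [10] u=2 | in [-6,6] | out [-6,-2] | ==
  [11] u=5 | in [-6,6] | out [-6,6] | prev [-1,0] | push {2,4,7}
  [12] u=3 | in [-6,6] | out [-5,6] | prev [0,6] | push {}
  [13] u=2 | in [-6,6] | out [-6,-2] | ==
  [14] u=4 | in [-6,6] | out [-6,6] | prev [-6,5] | push {0}
  [15] u=7 | in [-6,6] | out [-6,6] | ==
  [16] u=0 | in [-6,6] | out [-6,6] | ==

Converged values:
  [0] [-6,6]
  [1] [3,5]
  [2] [-6,-2]
  [3] [-5,6]
  [4] [-6,6]
  [5] [-6,6]
  [6] [3,5]
  [7] [-6,6]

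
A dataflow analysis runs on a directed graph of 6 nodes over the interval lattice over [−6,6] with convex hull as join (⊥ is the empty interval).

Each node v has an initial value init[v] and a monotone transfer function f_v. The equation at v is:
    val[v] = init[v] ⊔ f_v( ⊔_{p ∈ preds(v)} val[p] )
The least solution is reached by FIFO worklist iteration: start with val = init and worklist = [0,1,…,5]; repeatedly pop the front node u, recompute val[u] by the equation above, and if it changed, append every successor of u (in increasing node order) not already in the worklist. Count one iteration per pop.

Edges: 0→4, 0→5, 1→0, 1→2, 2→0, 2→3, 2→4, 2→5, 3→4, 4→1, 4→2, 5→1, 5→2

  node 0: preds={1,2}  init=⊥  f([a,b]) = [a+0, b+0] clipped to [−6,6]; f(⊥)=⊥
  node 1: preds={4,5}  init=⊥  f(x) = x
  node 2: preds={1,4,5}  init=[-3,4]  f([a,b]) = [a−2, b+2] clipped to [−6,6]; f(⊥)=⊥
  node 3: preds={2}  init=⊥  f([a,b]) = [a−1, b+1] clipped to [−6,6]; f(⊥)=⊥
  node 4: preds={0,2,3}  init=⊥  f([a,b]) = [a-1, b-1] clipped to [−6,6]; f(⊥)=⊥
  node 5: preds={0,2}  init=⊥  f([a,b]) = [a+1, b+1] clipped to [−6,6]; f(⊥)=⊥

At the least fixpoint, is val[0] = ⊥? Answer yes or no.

no

Worklist (15 pops):
  #1 pop 0: in=[-3,4] → [-3,4] (was ⊥); enqueue []
  #2 pop 1: in=⊥ → ⊥ (no change)
  #3 pop 2: in=⊥ → [-3,4] (no change)
  #4 pop 3: in=[-3,4] → [-4,5] (was ⊥); enqueue []
  #5 pop 4: in=[-4,5] → [-5,4] (was ⊥); enqueue [1,2]
  #6 pop 5: in=[-3,4] → [-2,5] (was ⊥); enqueue []
  #7 pop 1: in=[-5,5] → [-5,5] (was ⊥); enqueue [0]
  #8 pop 2: in=[-5,5] → [-6,6] (was [-3,4]); enqueue [3,4,5]
  #9 pop 0: in=[-6,6] → [-6,6] (was [-3,4]); enqueue []
  #10 pop 3: in=[-6,6] → [-6,6] (was [-4,5]); enqueue []
  #11 pop 4: in=[-6,6] → [-6,5] (was [-5,4]); enqueue [1,2]
  #12 pop 5: in=[-6,6] → [-5,6] (was [-2,5]); enqueue []
  #13 pop 1: in=[-6,6] → [-6,6] (was [-5,5]); enqueue [0]
  #14 pop 2: in=[-6,6] → [-6,6] (no change)
  #15 pop 0: in=[-6,6] → [-6,6] (no change)

Fixpoint:
  val[0] = [-6,6]
  val[1] = [-6,6]
  val[2] = [-6,6]
  val[3] = [-6,6]
  val[4] = [-6,5]
  val[5] = [-5,6]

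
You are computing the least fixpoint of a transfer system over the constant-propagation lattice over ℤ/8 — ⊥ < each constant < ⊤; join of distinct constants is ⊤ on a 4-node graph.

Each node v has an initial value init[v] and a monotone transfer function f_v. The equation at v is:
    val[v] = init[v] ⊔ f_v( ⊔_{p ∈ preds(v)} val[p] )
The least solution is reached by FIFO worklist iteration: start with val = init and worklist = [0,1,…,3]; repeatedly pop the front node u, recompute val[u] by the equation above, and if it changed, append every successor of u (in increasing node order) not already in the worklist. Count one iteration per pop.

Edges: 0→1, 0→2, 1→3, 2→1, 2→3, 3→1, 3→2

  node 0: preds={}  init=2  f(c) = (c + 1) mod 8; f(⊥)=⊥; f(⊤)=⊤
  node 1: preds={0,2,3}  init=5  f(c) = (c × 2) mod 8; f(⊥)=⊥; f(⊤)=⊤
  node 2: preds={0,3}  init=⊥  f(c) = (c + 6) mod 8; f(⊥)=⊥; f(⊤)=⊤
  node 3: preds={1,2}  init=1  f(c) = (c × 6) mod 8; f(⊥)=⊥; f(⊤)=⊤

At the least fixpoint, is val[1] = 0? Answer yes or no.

no

Worklist (6 pops):
  #1 pop 0: in=⊥ → 2 (no change)
  #2 pop 1: in=⊤ → ⊤ (was 5); enqueue []
  #3 pop 2: in=⊤ → ⊤ (was ⊥); enqueue [1]
  #4 pop 3: in=⊤ → ⊤ (was 1); enqueue [2]
  #5 pop 1: in=⊤ → ⊤ (no change)
  #6 pop 2: in=⊤ → ⊤ (no change)

Fixpoint:
  val[0] = 2
  val[1] = ⊤
  val[2] = ⊤
  val[3] = ⊤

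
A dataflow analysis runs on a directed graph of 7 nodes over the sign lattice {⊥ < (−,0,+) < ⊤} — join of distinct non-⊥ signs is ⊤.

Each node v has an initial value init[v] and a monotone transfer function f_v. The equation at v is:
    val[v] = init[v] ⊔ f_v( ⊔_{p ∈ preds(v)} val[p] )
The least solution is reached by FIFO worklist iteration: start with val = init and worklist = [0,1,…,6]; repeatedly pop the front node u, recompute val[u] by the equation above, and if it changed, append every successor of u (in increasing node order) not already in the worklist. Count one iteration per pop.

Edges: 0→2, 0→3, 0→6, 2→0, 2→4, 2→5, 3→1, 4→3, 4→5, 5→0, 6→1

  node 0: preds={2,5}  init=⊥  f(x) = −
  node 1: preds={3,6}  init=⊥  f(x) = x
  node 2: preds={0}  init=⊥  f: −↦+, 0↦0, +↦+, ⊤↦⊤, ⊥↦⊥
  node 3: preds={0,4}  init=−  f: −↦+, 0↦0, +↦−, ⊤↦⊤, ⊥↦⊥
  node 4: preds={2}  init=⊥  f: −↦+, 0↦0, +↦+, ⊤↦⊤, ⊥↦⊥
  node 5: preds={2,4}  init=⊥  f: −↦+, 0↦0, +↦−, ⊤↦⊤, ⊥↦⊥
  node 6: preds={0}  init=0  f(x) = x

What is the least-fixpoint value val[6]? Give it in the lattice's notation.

⊤

Trace (10 dequeues):
  [1] u=0 | in ⊥ | out − | prev ⊥ | push {}
  [2] u=1 | in ⊤ | out ⊤ | prev ⊥ | push {}
  [3] u=2 | in − | out + | prev ⊥ | push {0}
  [4] u=3 | in − | out ⊤ | prev − | push {1}
  [5] u=4 | in + | out + | prev ⊥ | push {3}
  [6] u=5 | in + | out − | prev ⊥ | push {}
  [7] u=6 | in − | out ⊤ | prev 0 | push {}
  [8] u=0 | in ⊤ | out − | ==
  [9] u=1 | in ⊤ | out ⊤ | ==
  [10] u=3 | in ⊤ | out ⊤ | ==

Converged values:
  [0] −
  [1] ⊤
  [2] +
  [3] ⊤
  [4] +
  [5] −
  [6] ⊤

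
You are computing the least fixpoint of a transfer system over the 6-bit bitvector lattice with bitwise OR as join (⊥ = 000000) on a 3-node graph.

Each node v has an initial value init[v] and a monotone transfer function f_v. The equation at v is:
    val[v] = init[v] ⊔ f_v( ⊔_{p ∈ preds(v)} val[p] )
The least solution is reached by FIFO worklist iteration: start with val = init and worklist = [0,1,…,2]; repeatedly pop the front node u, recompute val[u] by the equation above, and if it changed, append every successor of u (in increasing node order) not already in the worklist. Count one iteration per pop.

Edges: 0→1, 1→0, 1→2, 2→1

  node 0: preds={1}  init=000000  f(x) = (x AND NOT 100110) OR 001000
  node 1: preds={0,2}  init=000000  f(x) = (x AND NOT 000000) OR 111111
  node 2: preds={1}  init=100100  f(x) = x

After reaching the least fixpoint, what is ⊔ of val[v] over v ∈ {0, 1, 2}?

111111

Trace (5 dequeues):
  [1] u=0 | in 000000 | out 001000 | prev 000000 | push {}
  [2] u=1 | in 101100 | out 111111 | prev 000000 | push {0}
  [3] u=2 | in 111111 | out 111111 | prev 100100 | push {1}
  [4] u=0 | in 111111 | out 011001 | prev 001000 | push {}
  [5] u=1 | in 111111 | out 111111 | ==

Converged values:
  [0] 011001
  [1] 111111
  [2] 111111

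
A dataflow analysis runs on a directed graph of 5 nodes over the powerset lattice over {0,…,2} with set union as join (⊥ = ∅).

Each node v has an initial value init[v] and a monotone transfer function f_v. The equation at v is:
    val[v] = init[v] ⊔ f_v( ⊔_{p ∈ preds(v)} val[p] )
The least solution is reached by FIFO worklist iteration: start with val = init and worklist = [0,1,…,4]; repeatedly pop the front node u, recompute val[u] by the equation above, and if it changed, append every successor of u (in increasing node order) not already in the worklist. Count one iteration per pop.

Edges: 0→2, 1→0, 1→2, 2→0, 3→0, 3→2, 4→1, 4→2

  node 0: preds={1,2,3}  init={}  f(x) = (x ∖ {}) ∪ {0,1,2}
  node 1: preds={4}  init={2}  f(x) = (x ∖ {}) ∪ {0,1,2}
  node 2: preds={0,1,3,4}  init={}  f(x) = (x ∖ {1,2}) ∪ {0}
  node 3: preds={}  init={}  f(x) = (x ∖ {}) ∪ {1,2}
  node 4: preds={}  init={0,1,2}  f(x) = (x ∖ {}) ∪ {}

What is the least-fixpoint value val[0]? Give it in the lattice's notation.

{0,1,2}

Trace (7 dequeues):
  [1] u=0 | in {2} | out {0,1,2} | prev {} | push {}
  [2] u=1 | in {0,1,2} | out {0,1,2} | prev {2} | push {0}
  [3] u=2 | in {0,1,2} | out {0} | prev {} | push {}
  [4] u=3 | in {} | out {1,2} | prev {} | push {2}
  [5] u=4 | in {} | out {0,1,2} | ==
  [6] u=0 | in {0,1,2} | out {0,1,2} | ==
  [7] u=2 | in {0,1,2} | out {0} | ==

Converged values:
  [0] {0,1,2}
  [1] {0,1,2}
  [2] {0}
  [3] {1,2}
  [4] {0,1,2}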